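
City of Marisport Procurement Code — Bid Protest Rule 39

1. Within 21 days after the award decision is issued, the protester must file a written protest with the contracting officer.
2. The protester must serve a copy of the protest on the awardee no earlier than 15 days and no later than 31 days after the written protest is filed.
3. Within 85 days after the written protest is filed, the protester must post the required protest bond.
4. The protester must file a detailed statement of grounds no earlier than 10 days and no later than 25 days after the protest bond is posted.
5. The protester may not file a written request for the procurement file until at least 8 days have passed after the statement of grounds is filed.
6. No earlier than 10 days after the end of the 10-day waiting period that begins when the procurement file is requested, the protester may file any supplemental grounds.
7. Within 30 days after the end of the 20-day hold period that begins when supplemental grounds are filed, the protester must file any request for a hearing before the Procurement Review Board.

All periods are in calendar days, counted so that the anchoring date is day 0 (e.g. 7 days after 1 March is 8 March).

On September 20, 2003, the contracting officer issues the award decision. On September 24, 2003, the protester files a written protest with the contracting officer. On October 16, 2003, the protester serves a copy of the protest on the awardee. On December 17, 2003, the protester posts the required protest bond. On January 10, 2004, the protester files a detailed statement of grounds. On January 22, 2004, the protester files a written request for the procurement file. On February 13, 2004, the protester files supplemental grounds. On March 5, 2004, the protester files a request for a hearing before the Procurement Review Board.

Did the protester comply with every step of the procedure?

(1) due by September 20, 2003 + 21 days = October 11, 2003; completed September 24, 2003, before the deadline.
(2) the permitted window runs from September 24, 2003 + 15 = October 9, 2003 to September 24, 2003 + 31 = October 25, 2003; done October 16, 2003 — within the window.
(3) due by September 24, 2003 + 85 days = December 18, 2003; done December 17, 2003 — timely.
(4) the permitted window runs from December 17, 2003 + 10 = December 27, 2003 to December 17, 2003 + 25 = January 11, 2004; January 10, 2004 falls inside that range.
(5) permitted from January 10, 2004 + 8 days = January 18, 2004 onward; January 22, 2004 is on or after that date.
(6) permitted from February 1, 2004 + 10 days = February 11, 2004 onward; done February 13, 2004 — permitted.
(7) due by March 4, 2004 + 30 days = April 3, 2004; done March 5, 2004 — timely.

Yes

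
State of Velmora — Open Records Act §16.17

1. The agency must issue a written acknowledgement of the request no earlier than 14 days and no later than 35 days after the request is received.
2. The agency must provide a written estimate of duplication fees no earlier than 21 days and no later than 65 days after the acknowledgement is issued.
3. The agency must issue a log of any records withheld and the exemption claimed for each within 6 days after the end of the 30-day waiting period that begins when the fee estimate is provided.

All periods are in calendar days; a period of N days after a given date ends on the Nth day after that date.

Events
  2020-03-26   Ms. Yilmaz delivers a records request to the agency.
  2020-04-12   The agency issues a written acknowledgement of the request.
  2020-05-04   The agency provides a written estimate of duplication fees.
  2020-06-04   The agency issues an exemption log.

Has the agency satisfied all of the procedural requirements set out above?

(1) the permitted window runs from 2020-03-26 + 14 = 2020-04-09 to 2020-03-26 + 35 = 2020-04-30; done 2020-04-12 — within the window.
(2) the permitted window runs from 2020-04-12 + 21 = 2020-05-03 to 2020-04-12 + 65 = 2020-06-16; done 2020-05-04, which is between those dates.
(3) due by 2020-06-03 + 6 days = 2020-06-09; 2020-06-04 is within that limit.

Yes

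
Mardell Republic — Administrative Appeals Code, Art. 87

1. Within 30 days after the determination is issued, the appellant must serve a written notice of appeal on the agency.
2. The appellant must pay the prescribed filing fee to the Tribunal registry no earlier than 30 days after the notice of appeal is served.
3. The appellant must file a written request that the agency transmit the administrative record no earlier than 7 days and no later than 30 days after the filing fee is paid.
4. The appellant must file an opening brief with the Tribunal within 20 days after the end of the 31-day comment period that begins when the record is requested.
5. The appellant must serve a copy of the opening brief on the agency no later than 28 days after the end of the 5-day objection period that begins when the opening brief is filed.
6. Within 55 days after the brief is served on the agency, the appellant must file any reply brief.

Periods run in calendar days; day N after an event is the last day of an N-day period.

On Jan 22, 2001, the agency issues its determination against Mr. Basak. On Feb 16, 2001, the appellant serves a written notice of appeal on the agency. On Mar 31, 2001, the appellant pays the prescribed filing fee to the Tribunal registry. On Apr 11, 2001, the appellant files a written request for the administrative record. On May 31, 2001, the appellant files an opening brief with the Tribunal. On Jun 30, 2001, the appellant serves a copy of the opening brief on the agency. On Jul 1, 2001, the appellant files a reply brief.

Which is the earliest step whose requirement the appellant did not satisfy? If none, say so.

None — every step was satisfied

Step 1: 30 days after Jan 22, 2001 (when the determination is issued) is Feb 21, 2001; done Feb 16, 2001 — timely.
Step 2: the earliest permitted date is 30 days after Feb 16, 2001 (when the notice of appeal is served), i.e. Mar 18, 2001; done Mar 31, 2001, after the minimum wait.
Step 3: the window is 7–30 days after Mar 31, 2001 (when the filing fee is paid), so Apr 7, 2001 through Apr 30, 2001; done Apr 11, 2001 — within the window.
Step 4: 20 days after May 12, 2001 (end of the 31-day comment period, which began when the record is requested on Apr 11, 2001) is Jun 1, 2001; completed May 31, 2001, before the deadline.
Step 5: 28 days after Jun 5, 2001 (end of the 5-day objection period, which began when the opening brief is filed on May 31, 2001) is Jul 3, 2001; Jun 30, 2001 is within that limit.
Step 6: 55 days after Jun 30, 2001 (when the brief is served on the agency) is Aug 24, 2001; Jul 1, 2001 is within that limit.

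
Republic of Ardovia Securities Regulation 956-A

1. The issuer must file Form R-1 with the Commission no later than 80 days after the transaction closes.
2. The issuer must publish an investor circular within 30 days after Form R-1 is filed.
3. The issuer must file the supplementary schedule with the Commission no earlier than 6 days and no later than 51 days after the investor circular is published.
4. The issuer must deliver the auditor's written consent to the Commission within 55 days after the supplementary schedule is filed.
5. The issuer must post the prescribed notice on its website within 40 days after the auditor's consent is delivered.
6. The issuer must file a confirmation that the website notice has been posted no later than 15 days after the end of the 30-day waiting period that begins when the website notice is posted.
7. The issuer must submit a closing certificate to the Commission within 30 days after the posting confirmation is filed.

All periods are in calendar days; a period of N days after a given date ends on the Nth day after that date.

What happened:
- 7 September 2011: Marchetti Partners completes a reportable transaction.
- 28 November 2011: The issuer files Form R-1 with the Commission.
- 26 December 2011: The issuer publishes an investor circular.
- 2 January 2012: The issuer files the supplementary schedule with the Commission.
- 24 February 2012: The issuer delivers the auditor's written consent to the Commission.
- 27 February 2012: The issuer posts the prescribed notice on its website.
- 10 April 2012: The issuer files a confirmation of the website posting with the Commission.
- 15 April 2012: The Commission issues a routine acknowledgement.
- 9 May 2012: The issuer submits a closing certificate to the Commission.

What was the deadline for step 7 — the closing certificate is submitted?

10 May 2012

Step 7 runs from 10 April 2012, when the posting confirmation is filed. 30 days after 10 April 2012 is 10 May 2012.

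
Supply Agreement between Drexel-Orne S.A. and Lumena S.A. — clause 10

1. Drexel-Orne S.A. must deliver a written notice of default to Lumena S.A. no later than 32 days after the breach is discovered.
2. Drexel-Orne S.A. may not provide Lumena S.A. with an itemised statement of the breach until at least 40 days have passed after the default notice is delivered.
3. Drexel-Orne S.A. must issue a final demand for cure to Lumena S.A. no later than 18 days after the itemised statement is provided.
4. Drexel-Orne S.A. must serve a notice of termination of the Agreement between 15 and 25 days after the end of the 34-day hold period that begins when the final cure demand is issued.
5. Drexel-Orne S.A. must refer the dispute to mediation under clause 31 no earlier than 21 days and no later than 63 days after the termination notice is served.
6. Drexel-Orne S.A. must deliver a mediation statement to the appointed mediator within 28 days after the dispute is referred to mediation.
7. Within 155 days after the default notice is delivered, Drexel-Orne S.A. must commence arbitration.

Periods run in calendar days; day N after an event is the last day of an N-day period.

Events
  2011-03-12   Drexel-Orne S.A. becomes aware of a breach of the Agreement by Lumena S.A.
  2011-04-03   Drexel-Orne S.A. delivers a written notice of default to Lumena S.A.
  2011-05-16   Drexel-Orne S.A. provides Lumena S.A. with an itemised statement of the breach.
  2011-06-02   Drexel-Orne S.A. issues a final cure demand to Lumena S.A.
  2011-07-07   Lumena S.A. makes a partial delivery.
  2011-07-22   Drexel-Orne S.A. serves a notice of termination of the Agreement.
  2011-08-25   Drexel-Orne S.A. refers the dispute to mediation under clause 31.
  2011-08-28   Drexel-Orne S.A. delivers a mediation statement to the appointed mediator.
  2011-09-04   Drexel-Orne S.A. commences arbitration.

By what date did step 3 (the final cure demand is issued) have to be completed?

2011-06-03

Step 3 runs from 2011-05-16, when the itemised statement is provided. 18 days after 2011-05-16 is 2011-06-03.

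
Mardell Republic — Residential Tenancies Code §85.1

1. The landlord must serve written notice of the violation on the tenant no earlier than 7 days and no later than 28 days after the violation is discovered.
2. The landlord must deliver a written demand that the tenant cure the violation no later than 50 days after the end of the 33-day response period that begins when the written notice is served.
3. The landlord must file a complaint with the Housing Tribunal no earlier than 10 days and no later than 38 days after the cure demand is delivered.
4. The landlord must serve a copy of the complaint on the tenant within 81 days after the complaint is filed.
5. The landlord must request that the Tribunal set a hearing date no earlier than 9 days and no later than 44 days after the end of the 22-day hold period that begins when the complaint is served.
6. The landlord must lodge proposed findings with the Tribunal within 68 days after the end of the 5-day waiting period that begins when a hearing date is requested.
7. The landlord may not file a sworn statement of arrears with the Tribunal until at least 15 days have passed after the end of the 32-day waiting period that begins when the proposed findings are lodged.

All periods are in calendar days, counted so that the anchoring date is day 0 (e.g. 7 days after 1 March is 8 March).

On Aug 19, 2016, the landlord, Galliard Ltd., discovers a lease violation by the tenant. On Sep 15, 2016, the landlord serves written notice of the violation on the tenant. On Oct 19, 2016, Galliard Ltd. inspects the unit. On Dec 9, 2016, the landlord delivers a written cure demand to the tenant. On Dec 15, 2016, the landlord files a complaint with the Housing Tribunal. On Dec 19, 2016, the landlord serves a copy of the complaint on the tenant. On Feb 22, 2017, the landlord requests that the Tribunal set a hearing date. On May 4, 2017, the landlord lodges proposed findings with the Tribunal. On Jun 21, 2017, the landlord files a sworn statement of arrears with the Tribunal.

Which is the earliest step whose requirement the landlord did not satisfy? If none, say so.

Step 1: the window is 7–28 days after Aug 19, 2016 (when the violation is discovered), so Aug 26, 2016 through Sep 16, 2016; done Sep 15, 2016, which is between those dates.
Step 2: 50 days after Oct 18, 2016 (end of the 33-day response period, which began when the written notice is served on Sep 15, 2016) is Dec 7, 2016; done Dec 9, 2016 — 2 days late.

Step 2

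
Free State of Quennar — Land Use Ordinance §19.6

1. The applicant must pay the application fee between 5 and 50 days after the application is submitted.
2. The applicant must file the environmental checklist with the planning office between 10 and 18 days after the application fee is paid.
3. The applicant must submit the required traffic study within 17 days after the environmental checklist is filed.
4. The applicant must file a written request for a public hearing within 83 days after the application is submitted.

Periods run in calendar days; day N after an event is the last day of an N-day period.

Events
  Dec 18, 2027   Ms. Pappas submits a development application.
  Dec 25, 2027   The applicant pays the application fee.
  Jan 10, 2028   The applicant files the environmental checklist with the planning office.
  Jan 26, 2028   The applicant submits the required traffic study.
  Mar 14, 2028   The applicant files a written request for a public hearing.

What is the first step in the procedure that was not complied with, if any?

Step 4

(1) the permitted window runs from Dec 18, 2027 + 5 = Dec 23, 2027 to Dec 18, 2027 + 50 = Feb 6, 2028; Dec 25, 2027 falls inside that range.
(2) the permitted window runs from Dec 25, 2027 + 10 = Jan 4, 2028 to Dec 25, 2027 + 18 = Jan 12, 2028; done Jan 10, 2028 — within the window.
(3) due by Jan 10, 2028 + 17 days = Jan 27, 2028; done Jan 26, 2028 — timely.
(4) due by Dec 18, 2027 + 83 days = Mar 10, 2028; done Mar 14, 2028 — 4 days late.
The procedure was therefore not followed at step 4.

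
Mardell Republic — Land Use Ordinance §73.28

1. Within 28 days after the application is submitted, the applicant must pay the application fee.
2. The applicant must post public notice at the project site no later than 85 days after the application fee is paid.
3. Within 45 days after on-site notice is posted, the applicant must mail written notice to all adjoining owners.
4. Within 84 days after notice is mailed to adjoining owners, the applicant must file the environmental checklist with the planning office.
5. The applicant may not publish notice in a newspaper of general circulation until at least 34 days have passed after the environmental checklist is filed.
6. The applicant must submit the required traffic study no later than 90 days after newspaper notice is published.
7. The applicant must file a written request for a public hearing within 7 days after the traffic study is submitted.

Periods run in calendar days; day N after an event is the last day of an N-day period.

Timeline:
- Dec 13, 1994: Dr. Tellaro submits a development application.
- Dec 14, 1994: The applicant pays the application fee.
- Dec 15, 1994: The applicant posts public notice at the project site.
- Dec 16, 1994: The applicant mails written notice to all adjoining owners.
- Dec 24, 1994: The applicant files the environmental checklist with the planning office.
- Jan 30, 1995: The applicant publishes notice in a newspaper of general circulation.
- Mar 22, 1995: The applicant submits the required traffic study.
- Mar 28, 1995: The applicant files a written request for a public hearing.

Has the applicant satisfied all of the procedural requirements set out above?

Yes

(1) due by Dec 13, 1994 + 28 days = Jan 10, 1995; completed Dec 14, 1994, before the deadline.
(2) due by Dec 14, 1994 + 85 days = Mar 9, 1995; done Dec 15, 1994 — timely.
(3) due by Dec 15, 1994 + 45 days = Jan 29, 1995; completed Dec 16, 1994, before the deadline.
(4) due by Dec 16, 1994 + 84 days = Mar 10, 1995; done Dec 24, 1994 — timely.
(5) permitted from Dec 24, 1994 + 34 days = Jan 27, 1995 onward; done Jan 30, 1995, after the minimum wait.
(6) due by Jan 30, 1995 + 90 days = Apr 30, 1995; completed Mar 22, 1995, before the deadline.
(7) due by Mar 22, 1995 + 7 days = Mar 29, 1995; Mar 28, 1995 is within that limit.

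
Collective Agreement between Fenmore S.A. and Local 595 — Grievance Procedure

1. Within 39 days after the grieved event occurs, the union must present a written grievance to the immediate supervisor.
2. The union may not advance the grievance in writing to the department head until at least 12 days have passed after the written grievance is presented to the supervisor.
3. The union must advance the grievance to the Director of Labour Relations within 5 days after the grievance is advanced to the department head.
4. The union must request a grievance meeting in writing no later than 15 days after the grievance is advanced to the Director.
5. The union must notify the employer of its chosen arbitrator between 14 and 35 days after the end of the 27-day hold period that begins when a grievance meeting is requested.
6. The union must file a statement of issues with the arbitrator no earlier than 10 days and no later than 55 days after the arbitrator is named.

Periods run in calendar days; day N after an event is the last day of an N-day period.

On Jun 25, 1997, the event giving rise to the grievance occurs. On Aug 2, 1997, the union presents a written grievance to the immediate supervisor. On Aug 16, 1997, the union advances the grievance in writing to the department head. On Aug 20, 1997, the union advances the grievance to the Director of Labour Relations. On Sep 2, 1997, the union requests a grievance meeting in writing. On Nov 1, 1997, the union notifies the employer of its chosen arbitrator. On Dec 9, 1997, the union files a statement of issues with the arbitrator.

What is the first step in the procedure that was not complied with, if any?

Step 1: 39 days after Jun 25, 1997 (when the grieved event occurs) is Aug 3, 1997; Aug 2, 1997 is within that limit.
Step 2: the earliest permitted date is 12 days after Aug 2, 1997 (when the written grievance is presented to the supervisor), i.e. Aug 14, 1997; done Aug 16, 1997 — permitted.
Step 3: 5 days after Aug 16, 1997 (when the grievance is advanced to the department head) is Aug 21, 1997; done Aug 20, 1997 — timely.
Step 4: 15 days after Aug 20, 1997 (when the grievance is advanced to the Director) is Sep 4, 1997; completed Sep 2, 1997, before the deadline.
Step 5: the window is 14–35 days after Sep 29, 1997 (end of the 27-day hold period, which began when a grievance meeting is requested on Sep 2, 1997), so Oct 13, 1997 through Nov 3, 1997; done Nov 1, 1997, which is between those dates.
Step 6: the window is 10–55 days after Nov 1, 1997 (when the arbitrator is named), so Nov 11, 1997 through Dec 26, 1997; done Dec 9, 1997 — within the window.

None — every step was satisfied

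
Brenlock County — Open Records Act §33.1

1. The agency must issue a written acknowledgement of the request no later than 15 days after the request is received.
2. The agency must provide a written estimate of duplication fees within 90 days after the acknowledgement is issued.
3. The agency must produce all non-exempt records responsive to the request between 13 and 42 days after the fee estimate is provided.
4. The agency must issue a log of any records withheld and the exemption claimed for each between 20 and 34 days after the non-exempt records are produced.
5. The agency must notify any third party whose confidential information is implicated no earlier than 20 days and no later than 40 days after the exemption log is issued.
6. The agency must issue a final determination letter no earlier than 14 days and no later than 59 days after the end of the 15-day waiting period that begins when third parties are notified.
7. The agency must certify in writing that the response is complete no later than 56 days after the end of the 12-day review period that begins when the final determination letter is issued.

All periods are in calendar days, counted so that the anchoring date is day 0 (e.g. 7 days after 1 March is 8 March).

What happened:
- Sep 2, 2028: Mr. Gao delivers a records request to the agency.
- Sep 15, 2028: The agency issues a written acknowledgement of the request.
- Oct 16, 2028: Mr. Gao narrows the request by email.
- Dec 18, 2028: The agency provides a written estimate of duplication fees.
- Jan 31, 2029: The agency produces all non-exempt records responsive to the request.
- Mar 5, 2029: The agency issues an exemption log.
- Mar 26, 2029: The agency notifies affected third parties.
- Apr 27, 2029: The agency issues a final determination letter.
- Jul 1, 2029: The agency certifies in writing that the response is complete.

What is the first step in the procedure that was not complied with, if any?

Step 1 — counting 15 days from Sep 2, 2028 (when the request is received) gives a deadline of Sep 17, 2028; completed Sep 15, 2028, before the deadline.
Step 2 — counting 90 days from Sep 15, 2028 (when the acknowledgement is issued) gives a deadline of Dec 14, 2028; Dec 18, 2028 misses that deadline by 4 days.
The analysis stops there.

Step 2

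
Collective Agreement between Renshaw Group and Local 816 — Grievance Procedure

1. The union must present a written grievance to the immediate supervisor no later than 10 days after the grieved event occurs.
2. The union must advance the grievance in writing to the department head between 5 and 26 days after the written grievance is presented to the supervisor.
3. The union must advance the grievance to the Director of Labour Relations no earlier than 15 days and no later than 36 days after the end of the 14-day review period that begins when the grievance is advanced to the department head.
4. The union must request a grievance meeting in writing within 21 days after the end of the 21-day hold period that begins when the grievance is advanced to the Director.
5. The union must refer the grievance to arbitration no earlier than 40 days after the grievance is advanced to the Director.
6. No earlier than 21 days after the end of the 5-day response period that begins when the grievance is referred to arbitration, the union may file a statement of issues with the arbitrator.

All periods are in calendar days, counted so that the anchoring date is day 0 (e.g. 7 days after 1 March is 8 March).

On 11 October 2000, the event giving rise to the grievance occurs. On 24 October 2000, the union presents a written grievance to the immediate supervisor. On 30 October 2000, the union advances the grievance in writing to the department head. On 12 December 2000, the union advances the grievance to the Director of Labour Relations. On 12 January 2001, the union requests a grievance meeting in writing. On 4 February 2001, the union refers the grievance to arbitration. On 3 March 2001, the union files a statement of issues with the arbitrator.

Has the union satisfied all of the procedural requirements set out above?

Step 1: 10 days after 11 October 2000 (when the grieved event occurs) is 21 October 2000; done 24 October 2000 — 3 days late.
The analysis stops there.

No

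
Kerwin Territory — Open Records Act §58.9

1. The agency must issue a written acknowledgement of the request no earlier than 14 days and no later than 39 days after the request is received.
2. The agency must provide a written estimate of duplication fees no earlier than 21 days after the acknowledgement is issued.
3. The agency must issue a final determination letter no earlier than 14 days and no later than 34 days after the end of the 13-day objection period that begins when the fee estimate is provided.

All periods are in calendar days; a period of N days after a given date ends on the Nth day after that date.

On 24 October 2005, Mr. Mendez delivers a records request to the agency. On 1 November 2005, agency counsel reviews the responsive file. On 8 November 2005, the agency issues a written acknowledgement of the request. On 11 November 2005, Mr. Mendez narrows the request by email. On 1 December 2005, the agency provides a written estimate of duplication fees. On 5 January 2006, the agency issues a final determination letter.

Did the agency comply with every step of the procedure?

Yes

(1) the permitted window runs from 24 October 2005 + 14 = 7 November 2005 to 24 October 2005 + 39 = 2 December 2005; done 8 November 2005, which is between those dates.
(2) permitted from 8 November 2005 + 21 days = 29 November 2005 onward; 1 December 2005 is on or after that date.
(3) the permitted window runs from 14 December 2005 + 14 = 28 December 2005 to 14 December 2005 + 34 = 17 January 2006; done 5 January 2006, which is between those dates.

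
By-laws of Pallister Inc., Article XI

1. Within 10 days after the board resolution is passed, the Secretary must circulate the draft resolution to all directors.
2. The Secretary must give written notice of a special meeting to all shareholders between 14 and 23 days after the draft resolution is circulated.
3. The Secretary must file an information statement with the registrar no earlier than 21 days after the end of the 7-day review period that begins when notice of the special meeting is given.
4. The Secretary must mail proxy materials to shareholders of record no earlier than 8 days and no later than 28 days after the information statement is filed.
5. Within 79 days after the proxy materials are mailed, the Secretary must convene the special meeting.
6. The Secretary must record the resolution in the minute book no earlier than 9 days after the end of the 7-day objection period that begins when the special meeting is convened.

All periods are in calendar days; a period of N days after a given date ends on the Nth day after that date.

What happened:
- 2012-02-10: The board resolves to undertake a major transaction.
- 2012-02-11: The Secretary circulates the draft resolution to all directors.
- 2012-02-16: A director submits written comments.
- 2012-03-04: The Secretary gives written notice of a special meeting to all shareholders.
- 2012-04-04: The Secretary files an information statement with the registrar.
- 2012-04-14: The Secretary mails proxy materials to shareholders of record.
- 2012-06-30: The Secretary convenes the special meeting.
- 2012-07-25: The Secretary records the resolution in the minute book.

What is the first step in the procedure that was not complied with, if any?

Step 1 — counting 10 days from 2012-02-10 (when the board resolution is passed) gives a deadline of 2012-02-20; completed 2012-02-11, before the deadline.
Step 2 — 14 and 23 days from 2012-02-11 (when the draft resolution is circulated) are 2012-02-25 and 2012-03-05 respectively; 2012-03-04 falls inside that range.
Step 3 — must wait 21 days from 2012-03-11 (end of the 7-day review period, which began when notice of the special meeting is given on 2012-03-04), so not before 2012-04-01; done 2012-04-04 — permitted.
Step 4 — 8 and 28 days from 2012-04-04 (when the information statement is filed) are 2012-04-12 and 2012-05-02 respectively; done 2012-04-14, which is between those dates.
Step 5 — counting 79 days from 2012-04-14 (when the proxy materials are mailed) gives a deadline of 2012-07-02; 2012-06-30 is within that limit.
Step 6 — must wait 9 days from 2012-07-07 (end of the 7-day objection period, which began when the special meeting is convened on 2012-06-30), so not before 2012-07-16; done 2012-07-25, after the minimum wait.

None — every step was satisfied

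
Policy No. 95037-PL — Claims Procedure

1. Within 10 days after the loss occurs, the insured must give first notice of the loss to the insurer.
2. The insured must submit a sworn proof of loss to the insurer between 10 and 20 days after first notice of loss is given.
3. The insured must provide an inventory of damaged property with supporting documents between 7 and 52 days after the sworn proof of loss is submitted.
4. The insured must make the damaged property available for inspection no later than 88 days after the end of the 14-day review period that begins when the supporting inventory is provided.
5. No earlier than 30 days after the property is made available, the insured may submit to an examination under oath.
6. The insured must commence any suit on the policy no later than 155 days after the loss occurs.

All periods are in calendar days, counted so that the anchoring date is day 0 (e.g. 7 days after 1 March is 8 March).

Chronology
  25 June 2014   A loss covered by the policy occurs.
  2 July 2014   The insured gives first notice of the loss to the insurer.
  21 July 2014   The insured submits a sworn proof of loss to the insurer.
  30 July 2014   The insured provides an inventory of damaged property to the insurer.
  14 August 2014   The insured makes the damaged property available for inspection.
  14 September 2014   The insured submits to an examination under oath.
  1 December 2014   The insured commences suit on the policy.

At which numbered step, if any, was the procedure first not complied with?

(1) due by 25 June 2014 + 10 days = 5 July 2014; 2 July 2014 is within that limit.
(2) the permitted window runs from 2 July 2014 + 10 = 12 July 2014 to 2 July 2014 + 20 = 22 July 2014; 21 July 2014 falls inside that range.
(3) the permitted window runs from 21 July 2014 + 7 = 28 July 2014 to 21 July 2014 + 52 = 11 September 2014; done 30 July 2014, which is between those dates.
(4) due by 13 August 2014 + 88 days = 9 November 2014; 14 August 2014 is within that limit.
(5) permitted from 14 August 2014 + 30 days = 13 September 2014 onward; done 14 September 2014 — permitted.
(6) due by 25 June 2014 + 155 days = 27 November 2014; done 1 December 2014 — 4 days late.
No need to go further; step 6 was not satisfied.

Step 6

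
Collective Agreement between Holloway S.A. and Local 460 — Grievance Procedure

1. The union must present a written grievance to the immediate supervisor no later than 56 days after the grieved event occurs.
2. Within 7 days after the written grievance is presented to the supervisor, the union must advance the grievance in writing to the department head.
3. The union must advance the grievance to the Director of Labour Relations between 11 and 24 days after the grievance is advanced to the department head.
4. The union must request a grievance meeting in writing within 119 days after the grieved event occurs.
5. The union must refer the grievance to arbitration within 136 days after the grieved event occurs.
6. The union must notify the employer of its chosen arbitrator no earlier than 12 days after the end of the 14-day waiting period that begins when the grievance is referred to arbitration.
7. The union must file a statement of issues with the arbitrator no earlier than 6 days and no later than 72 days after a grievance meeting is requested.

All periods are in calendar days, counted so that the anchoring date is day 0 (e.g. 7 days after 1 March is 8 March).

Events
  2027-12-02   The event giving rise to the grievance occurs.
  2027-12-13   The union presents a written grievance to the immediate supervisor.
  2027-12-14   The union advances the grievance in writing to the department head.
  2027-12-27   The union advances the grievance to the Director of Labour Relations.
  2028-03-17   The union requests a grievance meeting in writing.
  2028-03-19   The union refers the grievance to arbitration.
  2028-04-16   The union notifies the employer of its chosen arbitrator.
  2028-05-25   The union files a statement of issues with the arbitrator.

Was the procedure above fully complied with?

Yes

Step 1: 56 days after 2027-12-02 (when the grieved event occurs) is 2028-01-27; 2027-12-13 is within that limit.
Step 2: 7 days after 2027-12-13 (when the written grievance is presented to the supervisor) is 2027-12-20; completed 2027-12-14, before the deadline.
Step 3: the window is 11–24 days after 2027-12-14 (when the grievance is advanced to the department head), so 2027-12-25 through 2028-01-07; done 2027-12-27 — within the window.
Step 4: 119 days after 2027-12-02 (when the grieved event occurs) is 2028-03-30; 2028-03-17 is within that limit.
Step 5: 136 days after 2027-12-02 (when the grieved event occurs) is 2028-04-16; completed 2028-03-19, before the deadline.
Step 6: the earliest permitted date is 12 days after 2028-04-02 (end of the 14-day waiting period, which began when the grievance is referred to arbitration on 2028-03-19), i.e. 2028-04-14; done 2028-04-16, after the minimum wait.
Step 7: the window is 6–72 days after 2028-03-17 (when a grievance meeting is requested), so 2028-03-23 through 2028-05-28; 2028-05-25 falls inside that range.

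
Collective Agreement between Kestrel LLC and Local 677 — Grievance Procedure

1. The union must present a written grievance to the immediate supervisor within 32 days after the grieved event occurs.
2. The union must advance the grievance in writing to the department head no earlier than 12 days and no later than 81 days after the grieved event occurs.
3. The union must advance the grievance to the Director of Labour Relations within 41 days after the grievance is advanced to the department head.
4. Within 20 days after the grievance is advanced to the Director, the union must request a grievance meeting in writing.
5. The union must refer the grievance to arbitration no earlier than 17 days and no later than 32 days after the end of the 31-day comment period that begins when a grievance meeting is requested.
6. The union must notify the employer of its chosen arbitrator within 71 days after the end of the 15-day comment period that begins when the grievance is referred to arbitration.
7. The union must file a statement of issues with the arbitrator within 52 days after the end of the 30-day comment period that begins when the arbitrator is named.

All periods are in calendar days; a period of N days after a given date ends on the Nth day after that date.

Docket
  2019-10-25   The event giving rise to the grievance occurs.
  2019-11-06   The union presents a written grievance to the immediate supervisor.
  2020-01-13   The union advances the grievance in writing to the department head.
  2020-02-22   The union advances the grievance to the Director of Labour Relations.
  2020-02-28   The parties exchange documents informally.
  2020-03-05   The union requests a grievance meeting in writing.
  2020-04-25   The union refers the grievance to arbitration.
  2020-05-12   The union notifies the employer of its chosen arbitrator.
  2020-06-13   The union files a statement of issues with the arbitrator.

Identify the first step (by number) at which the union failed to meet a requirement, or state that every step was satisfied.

None — every step was satisfied

Step 1: 32 days after 2019-10-25 (when the grieved event occurs) is 2019-11-26; completed 2019-11-06, before the deadline.
Step 2: the window is 12–81 days after 2019-10-25 (when the grieved event occurs), so 2019-11-06 through 2020-01-14; done 2020-01-13 — within the window.
Step 3: 41 days after 2020-01-13 (when the grievance is advanced to the department head) is 2020-02-23; completed 2020-02-22, before the deadline.
Step 4: 20 days after 2020-02-22 (when the grievance is advanced to the Director) is 2020-03-13; 2020-03-05 is within that limit.
Step 5: the window is 17–32 days after 2020-04-05 (end of the 31-day comment period, which began when a grievance meeting is requested on 2020-03-05), so 2020-04-22 through 2020-05-07; done 2020-04-25, which is between those dates.
Step 6: 71 days after 2020-05-10 (end of the 15-day comment period, which began when the grievance is referred to arbitration on 2020-04-25) is 2020-07-20; completed 2020-05-12, before the deadline.
Step 7: 52 days after 2020-06-11 (end of the 30-day comment period, which began when the arbitrator is named on 2020-05-12) is 2020-08-02; done 2020-06-13 — timely.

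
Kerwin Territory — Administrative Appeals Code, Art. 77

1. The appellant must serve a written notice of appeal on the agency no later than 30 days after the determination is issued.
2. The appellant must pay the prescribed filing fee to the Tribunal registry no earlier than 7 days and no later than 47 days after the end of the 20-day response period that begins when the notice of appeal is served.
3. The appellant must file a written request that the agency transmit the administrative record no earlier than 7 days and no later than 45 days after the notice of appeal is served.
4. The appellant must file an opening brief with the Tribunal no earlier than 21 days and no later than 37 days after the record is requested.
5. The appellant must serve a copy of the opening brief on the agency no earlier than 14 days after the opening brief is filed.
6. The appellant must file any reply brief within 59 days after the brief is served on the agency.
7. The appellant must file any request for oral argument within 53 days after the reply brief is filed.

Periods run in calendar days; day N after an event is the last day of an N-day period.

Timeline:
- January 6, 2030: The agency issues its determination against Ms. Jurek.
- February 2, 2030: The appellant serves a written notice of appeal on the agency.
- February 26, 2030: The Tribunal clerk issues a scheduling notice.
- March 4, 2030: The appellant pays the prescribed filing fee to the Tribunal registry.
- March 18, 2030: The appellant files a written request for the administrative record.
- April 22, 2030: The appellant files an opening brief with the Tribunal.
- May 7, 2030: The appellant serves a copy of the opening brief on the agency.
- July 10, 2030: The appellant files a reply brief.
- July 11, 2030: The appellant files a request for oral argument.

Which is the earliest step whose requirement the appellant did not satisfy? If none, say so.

Step 6

Step 1 — counting 30 days from January 6, 2030 (when the determination is issued) gives a deadline of February 5, 2030; done February 2, 2030 — timely.
Step 2 — 7 and 47 days from February 22, 2030 (end of the 20-day response period, which began when the notice of appeal is served on February 2, 2030) are March 1, 2030 and April 10, 2030 respectively; done March 4, 2030, which is between those dates.
Step 3 — 7 and 45 days from February 2, 2030 (when the notice of appeal is served) are February 9, 2030 and March 19, 2030 respectively; done March 18, 2030, which is between those dates.
Step 4 — 21 and 37 days from March 18, 2030 (when the record is requested) are April 8, 2030 and April 24, 2030 respectively; done April 22, 2030, which is between those dates.
Step 5 — must wait 14 days from April 22, 2030 (when the opening brief is filed), so not before May 6, 2030; done May 7, 2030, after the minimum wait.
Step 6 — counting 59 days from May 7, 2030 (when the brief is served on the agency) gives a deadline of July 5, 2030; not done until July 10, 2030, 5 days after the deadline.
That is the first point of non-compliance.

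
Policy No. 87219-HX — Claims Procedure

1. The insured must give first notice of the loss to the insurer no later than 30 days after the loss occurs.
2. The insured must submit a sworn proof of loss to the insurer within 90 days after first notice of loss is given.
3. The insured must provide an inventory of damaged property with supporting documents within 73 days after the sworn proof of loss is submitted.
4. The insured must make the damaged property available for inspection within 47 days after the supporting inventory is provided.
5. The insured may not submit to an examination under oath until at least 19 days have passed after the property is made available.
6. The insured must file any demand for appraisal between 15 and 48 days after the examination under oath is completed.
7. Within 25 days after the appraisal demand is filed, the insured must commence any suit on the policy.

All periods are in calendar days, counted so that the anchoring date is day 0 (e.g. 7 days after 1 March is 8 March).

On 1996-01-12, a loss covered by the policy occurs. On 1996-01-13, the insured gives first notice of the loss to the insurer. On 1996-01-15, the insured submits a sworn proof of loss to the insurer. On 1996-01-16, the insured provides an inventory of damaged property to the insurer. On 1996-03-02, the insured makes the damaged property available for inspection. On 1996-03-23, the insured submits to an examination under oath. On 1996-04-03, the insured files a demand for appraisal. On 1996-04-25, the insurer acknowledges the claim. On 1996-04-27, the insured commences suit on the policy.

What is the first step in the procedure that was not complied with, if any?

Step 6

Step 1 — counting 30 days from 1996-01-12 (when the loss occurs) gives a deadline of 1996-02-11; 1996-01-13 is within that limit.
Step 2 — counting 90 days from 1996-01-13 (when first notice of loss is given) gives a deadline of 1996-04-12; completed 1996-01-15, before the deadline.
Step 3 — counting 73 days from 1996-01-15 (when the sworn proof of loss is submitted) gives a deadline of 1996-03-28; done 1996-01-16 — timely.
Step 4 — counting 47 days from 1996-01-16 (when the supporting inventory is provided) gives a deadline of 1996-03-03; done 1996-03-02 — timely.
Step 5 — must wait 19 days from 1996-03-02 (when the property is made available), so not before 1996-03-21; 1996-03-23 is on or after that date.
Step 6 — 15 and 48 days from 1996-03-23 (when the examination under oath is completed) are 1996-04-07 and 1996-05-10 respectively; 1996-04-03 is 4 days too early.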